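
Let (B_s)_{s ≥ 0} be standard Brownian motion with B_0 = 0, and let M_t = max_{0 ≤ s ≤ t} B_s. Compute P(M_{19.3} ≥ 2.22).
P(M_{19.3} ≥ 2.22) = 2·P(B_{19.3} ≥ 2.22) = 2(1 − Φ(2.22/√19.3)) ≈ 0.6133

By the reflection principle for Brownian motion, P(M_t ≥ a) = 2 · P(B_t ≥ a) for a ≥ 0. Since B_t ~ N(0, t), P(B_t ≥ 2.22) = 1 − Φ(2.22/√t) = 1 − Φ(2.22/√19.3) = 1 − Φ(0.5053). So
  P(M_{19.3} ≥ 2.22) = 2(1 − Φ(0.5053)) ≈ 0.6133.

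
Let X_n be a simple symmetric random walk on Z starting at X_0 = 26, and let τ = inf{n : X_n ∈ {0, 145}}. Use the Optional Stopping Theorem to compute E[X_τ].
E[X_τ] = 26

X_n is a martingale and τ is a bounded-mean stopping time (indeed τ is finite a.s. with bounded expectation since the walk is in a bounded region). By the OST, E[X_τ] = E[X_0] = 26. Equivalently: E[X_τ] = 145 · P(hit 145 first) + 0 · P(hit 0 first) = 145 · (26/145) = 26.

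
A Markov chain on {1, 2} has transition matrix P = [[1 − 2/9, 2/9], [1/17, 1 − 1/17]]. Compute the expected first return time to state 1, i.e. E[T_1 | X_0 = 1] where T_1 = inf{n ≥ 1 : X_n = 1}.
E[T_1 | X_0 = 1] = 1/π_1 = 43/9

For an irreducible recurrent Markov chain with stationary distribution π, E[T_i | X_0 = i] = 1/π_i (Kac's formula). Here π_1 = (1/17)/(2/9 + 1/17) = (1/17)/(43/153) = 9/43, so E[T_1 | X_0 = 1] = 1/π_1 = (2/9 + 1/17)/(1/17) = (43/153)/(1/17) = 43/9.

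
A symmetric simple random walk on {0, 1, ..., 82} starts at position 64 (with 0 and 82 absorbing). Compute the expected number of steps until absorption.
E[τ | X_0 = 64] = 1152

Let v_k = E[τ | X_0 = k]. Boundary: v_0 = v_82 = 0. Recurrence: v_k = 1 + (v_{k-1} + v_{k+1})/2 for 1 ≤ k ≤ 81. The particular solution to v_k − (v_{k-1} + v_{k+1})/2 = 1 is v_k = −k^2. Adding homogeneous solution A + B k and matching boundaries gives v_k = k (82 − k). Substituting k = 64: v_64 = 64 · 18 = 1152.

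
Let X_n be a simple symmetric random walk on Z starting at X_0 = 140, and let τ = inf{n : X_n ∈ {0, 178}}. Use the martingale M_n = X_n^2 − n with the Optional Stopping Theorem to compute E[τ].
E[τ] = 5320

M_n = X_n^2 − n is a martingale (since E[X_{n+1}^2 | F_n] = X_n^2 + 1). By OST (τ has finite mean in a bounded region), E[M_τ] = E[M_0] = X_0^2 − 0 = 140^2 = 19600. Also E[M_τ] = E[X_τ^2] − E[τ]. The walk exits at 0 or 178, with P(hit 178 first) = 140/178, so E[X_τ^2] = 178^2 · 140/178 + 0 = 24920. Thus E[τ] = E[X_τ^2] − E[M_τ] = 24920 − 19600 = 5320 = 140(178 − 140) = 5320.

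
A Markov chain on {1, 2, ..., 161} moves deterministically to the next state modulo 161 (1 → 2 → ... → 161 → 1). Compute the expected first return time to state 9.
E[T_9 | X_0 = 9] = 161

The chain cycles deterministically, so starting at state 9 it returns in exactly 161 steps. Equivalently, the stationary distribution is uniform π_j = 1/161 for every state j, so by Kac's formula E[T_9] = 1/π_9 = 161.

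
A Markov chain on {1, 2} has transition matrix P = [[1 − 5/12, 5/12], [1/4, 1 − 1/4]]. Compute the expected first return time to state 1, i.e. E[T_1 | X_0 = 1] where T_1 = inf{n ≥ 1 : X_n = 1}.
E[T_1 | X_0 = 1] = 1/π_1 = 8/3

For an irreducible recurrent Markov chain with stationary distribution π, E[T_i | X_0 = i] = 1/π_i (Kac's formula). Here π_1 = (1/4)/(5/12 + 1/4) = (1/4)/(2/3) = 3/8, so E[T_1 | X_0 = 1] = 1/π_1 = (5/12 + 1/4)/(1/4) = (2/3)/(1/4) = 8/3.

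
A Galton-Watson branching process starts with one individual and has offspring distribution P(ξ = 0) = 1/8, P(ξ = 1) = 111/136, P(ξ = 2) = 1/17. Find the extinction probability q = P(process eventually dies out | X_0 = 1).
q = 1

Mean offspring μ = 0·1/8 + 1·111/136 + 2·1/17 = 127/136 ≤ 1. For μ ≤ 1 with offspring not concentrated at 1, the Galton-Watson process goes extinct almost surely, so q = 1.
(Algebraic check: The pgf is f(s) = 1/8 + 111/136·s + 1/17·s². The extinction probability q is the smallest fixed point of f in [0, 1]. Setting s = f(s):
  1/17·s² + (111/136 − 1)·s + 1/8 = 0
  1/17·s² − (1/8 + 1/17)·s + 1/8 = 0
which factors as (s − 1)·(1/17·s − 1/8) = 0, giving roots s = 1 and s = (1/8)/(1/17) = 17/8. Since 17/8 ≥ 1, the smallest root in [0, 1] is s = 1.)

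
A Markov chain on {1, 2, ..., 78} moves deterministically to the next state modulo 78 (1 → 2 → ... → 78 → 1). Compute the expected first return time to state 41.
E[T_41 | X_0 = 41] = 78

The chain cycles deterministically, so starting at state 41 it returns in exactly 78 steps. Equivalently, the stationary distribution is uniform π_j = 1/78 for every state j, so by Kac's formula E[T_41] = 1/π_41 = 78.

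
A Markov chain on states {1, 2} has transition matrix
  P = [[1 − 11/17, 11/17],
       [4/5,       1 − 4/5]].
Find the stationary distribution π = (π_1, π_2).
π_1 = 68/123, π_2 = 55/123

Solve πP = π with π_1 + π_2 = 1. From πP = π: π_1 · (1 − 11/17) + π_2 · 4/5 = π_1 ⇒ π_2 · 4/5 = π_1 · 11/17 ⇒ π_2/π_1 = (11/17)/(4/5) = 55/68. Together with π_1 + π_2 = 1:
  π_1 = (4/5)/(11/17 + 4/5) = (4/5)/(123/85) = 68/123,
  π_2 = (11/17)/(11/17 + 4/5) = (11/17)/(123/85) = 55/123.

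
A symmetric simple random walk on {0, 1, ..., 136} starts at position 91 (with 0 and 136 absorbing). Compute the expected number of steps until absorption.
E[τ | X_0 = 91] = 4095

Let v_k = E[τ | X_0 = k]. Boundary: v_0 = v_136 = 0. Recurrence: v_k = 1 + (v_{k-1} + v_{k+1})/2 for 1 ≤ k ≤ 135. The particular solution to v_k − (v_{k-1} + v_{k+1})/2 = 1 is v_k = −k^2. Adding homogeneous solution A + B k and matching boundaries gives v_k = k (136 − k). Substituting k = 91: v_91 = 91 · 45 = 4095.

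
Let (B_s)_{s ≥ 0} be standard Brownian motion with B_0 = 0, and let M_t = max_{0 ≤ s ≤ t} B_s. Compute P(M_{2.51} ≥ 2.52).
P(M_{2.51} ≥ 2.52) = 2·P(B_{2.51} ≥ 2.52) = 2(1 − Φ(2.52/√2.51)) ≈ 0.1117

By the reflection principle for Brownian motion, P(M_t ≥ a) = 2 · P(B_t ≥ a) for a ≥ 0. Since B_t ~ N(0, t), P(B_t ≥ 2.52) = 1 − Φ(2.52/√t) = 1 − Φ(2.52/√2.51) = 1 − Φ(1.5906). So
  P(M_{2.51} ≥ 2.52) = 2(1 − Φ(1.5906)) ≈ 0.1117.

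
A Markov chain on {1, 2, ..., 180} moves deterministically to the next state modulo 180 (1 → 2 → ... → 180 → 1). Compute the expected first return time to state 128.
E[T_128 | X_0 = 128] = 180

The chain cycles deterministically, so starting at state 128 it returns in exactly 180 steps. Equivalently, the stationary distribution is uniform π_j = 1/180 for every state j, so by Kac's formula E[T_128] = 1/π_128 = 180.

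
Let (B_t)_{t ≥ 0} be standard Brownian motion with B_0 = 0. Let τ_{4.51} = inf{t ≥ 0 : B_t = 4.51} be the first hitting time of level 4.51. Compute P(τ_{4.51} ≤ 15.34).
P(τ_{4.51} ≤ 15.34) = 2(1 − Φ(4.51/√15.34)) = 2(1 − Φ(1.1515)) ≈ 0.2495

By the reflection principle for standard BM, P(τ_b ≤ t) = 2 · P(B_t ≥ b). Since B_t ~ N(0, t), P(B_t ≥ 4.51) = 1 − Φ(4.51/√t) = 1 − Φ(4.51/√15.34) = 1 − Φ(1.1515) ≈ 0.12476. Doubling: P(τ_{4.51} ≤ 15.34) ≈ 2 · 0.12476 = 0.24952 ≈ 0.2495.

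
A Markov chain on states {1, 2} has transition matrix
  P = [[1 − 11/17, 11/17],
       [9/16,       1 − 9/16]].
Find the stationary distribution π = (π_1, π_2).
π_1 = 153/329, π_2 = 176/329

Solve πP = π with π_1 + π_2 = 1. From πP = π: π_1 · (1 − 11/17) + π_2 · 9/16 = π_1 ⇒ π_2 · 9/16 = π_1 · 11/17 ⇒ π_2/π_1 = (11/17)/(9/16) = 176/153. Together with π_1 + π_2 = 1:
  π_1 = (9/16)/(11/17 + 9/16) = (9/16)/(329/272) = 153/329,
  π_2 = (11/17)/(11/17 + 9/16) = (11/17)/(329/272) = 176/329.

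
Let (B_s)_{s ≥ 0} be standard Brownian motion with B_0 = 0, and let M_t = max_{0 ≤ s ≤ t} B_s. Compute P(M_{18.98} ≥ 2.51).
P(M_{18.98} ≥ 2.51) = 2·P(B_{18.98} ≥ 2.51) = 2(1 − Φ(2.51/√18.98)) ≈ 0.5645

By the reflection principle for Brownian motion, P(M_t ≥ a) = 2 · P(B_t ≥ a) for a ≥ 0. Since B_t ~ N(0, t), P(B_t ≥ 2.51) = 1 − Φ(2.51/√t) = 1 − Φ(2.51/√18.98) = 1 − Φ(0.5761). So
  P(M_{18.98} ≥ 2.51) = 2(1 − Φ(0.5761)) ≈ 0.5645.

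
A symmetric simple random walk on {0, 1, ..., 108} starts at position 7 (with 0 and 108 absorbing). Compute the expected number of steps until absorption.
E[τ | X_0 = 7] = 707

Let v_k = E[τ | X_0 = k]. Boundary: v_0 = v_108 = 0. Recurrence: v_k = 1 + (v_{k-1} + v_{k+1})/2 for 1 ≤ k ≤ 107. The particular solution to v_k − (v_{k-1} + v_{k+1})/2 = 1 is v_k = −k^2. Adding homogeneous solution A + B k and matching boundaries gives v_k = k (108 − k). Substituting k = 7: v_7 = 7 · 101 = 707.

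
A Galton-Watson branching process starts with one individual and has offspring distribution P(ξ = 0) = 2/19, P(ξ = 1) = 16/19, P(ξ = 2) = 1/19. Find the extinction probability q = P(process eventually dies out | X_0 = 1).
q = 1

Mean offspring μ = 0·2/19 + 1·16/19 + 2·1/19 = 18/19 ≤ 1. For μ ≤ 1 with offspring not concentrated at 1, the Galton-Watson process goes extinct almost surely, so q = 1.
(Algebraic check: The pgf is f(s) = 2/19 + 16/19·s + 1/19·s². The extinction probability q is the smallest fixed point of f in [0, 1]. Setting s = f(s):
  1/19·s² + (16/19 − 1)·s + 2/19 = 0
  1/19·s² − (2/19 + 1/19)·s + 2/19 = 0
which factors as (s − 1)·(1/19·s − 2/19) = 0, giving roots s = 1 and s = (2/19)/(1/19) = 2. Since 2 ≥ 1, the smallest root in [0, 1] is s = 1.)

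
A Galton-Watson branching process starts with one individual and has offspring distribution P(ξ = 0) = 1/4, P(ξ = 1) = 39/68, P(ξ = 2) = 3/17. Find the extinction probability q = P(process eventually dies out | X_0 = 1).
q = 1

Mean offspring μ = 0·1/4 + 1·39/68 + 2·3/17 = 63/68 ≤ 1. For μ ≤ 1 with offspring not concentrated at 1, the Galton-Watson process goes extinct almost surely, so q = 1.
(Algebraic check: The pgf is f(s) = 1/4 + 39/68·s + 3/17·s². The extinction probability q is the smallest fixed point of f in [0, 1]. Setting s = f(s):
  3/17·s² + (39/68 − 1)·s + 1/4 = 0
  3/17·s² − (1/4 + 3/17)·s + 1/4 = 0
which factors as (s − 1)·(3/17·s − 1/4) = 0, giving roots s = 1 and s = (1/4)/(3/17) = 17/12. Since 17/12 ≥ 1, the smallest root in [0, 1] is s = 1.)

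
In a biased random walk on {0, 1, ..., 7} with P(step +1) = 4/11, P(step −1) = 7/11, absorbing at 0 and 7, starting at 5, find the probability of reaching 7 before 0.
P(hit 7 before 0) = (1 − (7/4)^5) / (1 − (7/4)^7) = 84176/269053

Let u_k denote P(reach 7 before 0 | start at k). Boundary: u_0 = 0, u_7 = 1. Recurrence: u_k = 4/11·u_{k+1} + 7/11·u_{k-1} for 1 ≤ k ≤ 6. Try u_k = A + B·r^k with r = q/p = (7/11)/(4/11) = 7/4. Substitution satisfies the recurrence; boundary conditions give:
  u_k = (1 − r^k) / (1 − r^N) = (1 − (7/4)^5) / (1 − (7/4)^7) = 84176/269053.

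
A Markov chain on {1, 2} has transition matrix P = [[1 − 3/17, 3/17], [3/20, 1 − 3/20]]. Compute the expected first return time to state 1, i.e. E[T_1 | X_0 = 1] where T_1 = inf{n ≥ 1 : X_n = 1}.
E[T_1 | X_0 = 1] = 1/π_1 = 37/17

For an irreducible recurrent Markov chain with stationary distribution π, E[T_i | X_0 = i] = 1/π_i (Kac's formula). Here π_1 = (3/20)/(3/17 + 3/20) = (3/20)/(111/340) = 17/37, so E[T_1 | X_0 = 1] = 1/π_1 = (3/17 + 3/20)/(3/20) = (111/340)/(3/20) = 37/17.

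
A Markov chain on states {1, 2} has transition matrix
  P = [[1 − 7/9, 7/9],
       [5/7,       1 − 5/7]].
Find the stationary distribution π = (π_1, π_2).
π_1 = 45/94, π_2 = 49/94

Solve πP = π with π_1 + π_2 = 1. From πP = π: π_1 · (1 − 7/9) + π_2 · 5/7 = π_1 ⇒ π_2 · 5/7 = π_1 · 7/9 ⇒ π_2/π_1 = (7/9)/(5/7) = 49/45. Together with π_1 + π_2 = 1:
  π_1 = (5/7)/(7/9 + 5/7) = (5/7)/(94/63) = 45/94,
  π_2 = (7/9)/(7/9 + 5/7) = (7/9)/(94/63) = 49/94.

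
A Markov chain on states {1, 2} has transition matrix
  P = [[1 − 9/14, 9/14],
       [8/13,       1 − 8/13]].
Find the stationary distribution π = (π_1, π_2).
π_1 = 112/229, π_2 = 117/229

Solve πP = π with π_1 + π_2 = 1. From πP = π: π_1 · (1 − 9/14) + π_2 · 8/13 = π_1 ⇒ π_2 · 8/13 = π_1 · 9/14 ⇒ π_2/π_1 = (9/14)/(8/13) = 117/112. Together with π_1 + π_2 = 1:
  π_1 = (8/13)/(9/14 + 8/13) = (8/13)/(229/182) = 112/229,
  π_2 = (9/14)/(9/14 + 8/13) = (9/14)/(229/182) = 117/229.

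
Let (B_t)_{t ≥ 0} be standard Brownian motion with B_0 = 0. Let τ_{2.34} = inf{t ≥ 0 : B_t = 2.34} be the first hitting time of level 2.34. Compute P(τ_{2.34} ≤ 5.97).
P(τ_{2.34} ≤ 5.97) = 2(1 − Φ(2.34/√5.97)) = 2(1 − Φ(0.9577)) ≈ 0.3382

By the reflection principle for standard BM, P(τ_b ≤ t) = 2 · P(B_t ≥ b). Since B_t ~ N(0, t), P(B_t ≥ 2.34) = 1 − Φ(2.34/√t) = 1 − Φ(2.34/√5.97) = 1 − Φ(0.9577) ≈ 0.16911. Doubling: P(τ_{2.34} ≤ 5.97) ≈ 2 · 0.16911 = 0.33822 ≈ 0.3382.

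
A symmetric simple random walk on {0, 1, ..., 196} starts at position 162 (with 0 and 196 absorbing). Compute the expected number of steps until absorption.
E[τ | X_0 = 162] = 5508

Let v_k = E[τ | X_0 = k]. Boundary: v_0 = v_196 = 0. Recurrence: v_k = 1 + (v_{k-1} + v_{k+1})/2 for 1 ≤ k ≤ 195. The particular solution to v_k − (v_{k-1} + v_{k+1})/2 = 1 is v_k = −k^2. Adding homogeneous solution A + B k and matching boundaries gives v_k = k (196 − k). Substituting k = 162: v_162 = 162 · 34 = 5508.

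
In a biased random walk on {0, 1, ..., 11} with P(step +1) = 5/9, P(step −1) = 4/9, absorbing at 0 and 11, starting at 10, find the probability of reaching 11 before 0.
P(hit 11 before 0) = (1 − (4/5)^10) / (1 − (4/5)^11) = 43585245/44633821

Let u_k denote P(reach 11 before 0 | start at k). Boundary: u_0 = 0, u_11 = 1. Recurrence: u_k = 5/9·u_{k+1} + 4/9·u_{k-1} for 1 ≤ k ≤ 10. Try u_k = A + B·r^k with r = q/p = (4/9)/(5/9) = 4/5. Substitution satisfies the recurrence; boundary conditions give:
  u_k = (1 − r^k) / (1 − r^N) = (1 − (4/5)^10) / (1 − (4/5)^11) = 43585245/44633821.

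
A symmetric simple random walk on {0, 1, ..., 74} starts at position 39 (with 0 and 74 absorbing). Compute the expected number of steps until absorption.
E[τ | X_0 = 39] = 1365

Let v_k = E[τ | X_0 = k]. Boundary: v_0 = v_74 = 0. Recurrence: v_k = 1 + (v_{k-1} + v_{k+1})/2 for 1 ≤ k ≤ 73. The particular solution to v_k − (v_{k-1} + v_{k+1})/2 = 1 is v_k = −k^2. Adding homogeneous solution A + B k and matching boundaries gives v_k = k (74 − k). Substituting k = 39: v_39 = 39 · 35 = 1365.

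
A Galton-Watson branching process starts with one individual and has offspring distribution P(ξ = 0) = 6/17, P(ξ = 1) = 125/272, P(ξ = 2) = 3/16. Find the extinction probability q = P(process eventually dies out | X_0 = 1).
q = 1

Mean offspring μ = 0·6/17 + 1·125/272 + 2·3/16 = 227/272 ≤ 1. For μ ≤ 1 with offspring not concentrated at 1, the Galton-Watson process goes extinct almost surely, so q = 1.
(Algebraic check: The pgf is f(s) = 6/17 + 125/272·s + 3/16·s². The extinction probability q is the smallest fixed point of f in [0, 1]. Setting s = f(s):
  3/16·s² + (125/272 − 1)·s + 6/17 = 0
  3/16·s² − (6/17 + 3/16)·s + 6/17 = 0
which factors as (s − 1)·(3/16·s − 6/17) = 0, giving roots s = 1 and s = (6/17)/(3/16) = 32/17. Since 32/17 ≥ 1, the smallest root in [0, 1] is s = 1.)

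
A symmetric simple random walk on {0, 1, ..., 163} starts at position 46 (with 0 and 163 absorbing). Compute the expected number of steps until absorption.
E[τ | X_0 = 46] = 5382

Let v_k = E[τ | X_0 = k]. Boundary: v_0 = v_163 = 0. Recurrence: v_k = 1 + (v_{k-1} + v_{k+1})/2 for 1 ≤ k ≤ 162. The particular solution to v_k − (v_{k-1} + v_{k+1})/2 = 1 is v_k = −k^2. Adding homogeneous solution A + B k and matching boundaries gives v_k = k (163 − k). Substituting k = 46: v_46 = 46 · 117 = 5382.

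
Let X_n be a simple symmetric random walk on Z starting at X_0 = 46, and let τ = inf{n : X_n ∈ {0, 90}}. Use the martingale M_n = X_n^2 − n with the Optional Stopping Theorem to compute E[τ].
E[τ] = 2024

M_n = X_n^2 − n is a martingale (since E[X_{n+1}^2 | F_n] = X_n^2 + 1). By OST (τ has finite mean in a bounded region), E[M_τ] = E[M_0] = X_0^2 − 0 = 46^2 = 2116. Also E[M_τ] = E[X_τ^2] − E[τ]. The walk exits at 0 or 90, with P(hit 90 first) = 46/90, so E[X_τ^2] = 90^2 · 46/90 + 0 = 4140. Thus E[τ] = E[X_τ^2] − E[M_τ] = 4140 − 2116 = 2024 = 46(90 − 46) = 2024.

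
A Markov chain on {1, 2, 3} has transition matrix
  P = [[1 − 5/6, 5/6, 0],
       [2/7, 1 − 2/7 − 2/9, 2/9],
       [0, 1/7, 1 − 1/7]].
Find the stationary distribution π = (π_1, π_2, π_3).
π = (108/913, 315/913, 490/913)

This is a birth-death chain on three states, which satisfies detailed balance: π_1 · P_{12} = π_2 · P_{21} and π_2 · P_{23} = π_3 · P_{32}.
From π_1 · 5/6 = π_2 · 2/7: π_2/π_1 = (5/6)/(2/7) = 35/12.
From π_2 · 2/9 = π_3 · 1/7: π_3/π_2 = (2/9)/(1/7) = 14/9.
Take π_1 proportional to 1; then unnormalized π = (1, 35/12, 245/54). Normalize by dividing by the sum 913/108:
  π = (108/913, 315/913, 490/913).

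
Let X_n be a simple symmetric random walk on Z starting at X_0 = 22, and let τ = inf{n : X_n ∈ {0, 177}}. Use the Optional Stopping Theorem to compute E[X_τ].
E[X_τ] = 22

X_n is a martingale and τ is a bounded-mean stopping time (indeed τ is finite a.s. with bounded expectation since the walk is in a bounded region). By the OST, E[X_τ] = E[X_0] = 22. Equivalently: E[X_τ] = 177 · P(hit 177 first) + 0 · P(hit 0 first) = 177 · (22/177) = 22.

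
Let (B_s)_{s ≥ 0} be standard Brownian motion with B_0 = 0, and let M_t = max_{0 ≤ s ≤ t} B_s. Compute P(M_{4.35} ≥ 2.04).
P(M_{4.35} ≥ 2.04) = 2·P(B_{4.35} ≥ 2.04) = 2(1 − Φ(2.04/√4.35)) ≈ 0.3280

By the reflection principle for Brownian motion, P(M_t ≥ a) = 2 · P(B_t ≥ a) for a ≥ 0. Since B_t ~ N(0, t), P(B_t ≥ 2.04) = 1 − Φ(2.04/√t) = 1 − Φ(2.04/√4.35) = 1 − Φ(0.9781). So
  P(M_{4.35} ≥ 2.04) = 2(1 − Φ(0.9781)) ≈ 0.3280.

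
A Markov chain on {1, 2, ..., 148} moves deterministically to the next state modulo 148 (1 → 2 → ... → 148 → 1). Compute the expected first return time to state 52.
E[T_52 | X_0 = 52] = 148

The chain cycles deterministically, so starting at state 52 it returns in exactly 148 steps. Equivalently, the stationary distribution is uniform π_j = 1/148 for every state j, so by Kac's formula E[T_52] = 1/π_52 = 148.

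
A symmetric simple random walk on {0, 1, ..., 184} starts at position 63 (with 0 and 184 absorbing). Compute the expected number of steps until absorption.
E[τ | X_0 = 63] = 7623

Let v_k = E[τ | X_0 = k]. Boundary: v_0 = v_184 = 0. Recurrence: v_k = 1 + (v_{k-1} + v_{k+1})/2 for 1 ≤ k ≤ 183. The particular solution to v_k − (v_{k-1} + v_{k+1})/2 = 1 is v_k = −k^2. Adding homogeneous solution A + B k and matching boundaries gives v_k = k (184 − k). Substituting k = 63: v_63 = 63 · 121 = 7623.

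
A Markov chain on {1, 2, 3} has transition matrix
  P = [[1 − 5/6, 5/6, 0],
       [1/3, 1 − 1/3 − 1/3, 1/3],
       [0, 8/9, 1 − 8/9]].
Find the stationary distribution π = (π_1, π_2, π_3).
π = (16/71, 40/71, 15/71)

This is a birth-death chain on three states, which satisfies detailed balance: π_1 · P_{12} = π_2 · P_{21} and π_2 · P_{23} = π_3 · P_{32}.
From π_1 · 5/6 = π_2 · 1/3: π_2/π_1 = (5/6)/(1/3) = 5/2.
From π_2 · 1/3 = π_3 · 8/9: π_3/π_2 = (1/3)/(8/9) = 3/8.
Take π_1 proportional to 1; then unnormalized π = (1, 5/2, 15/16). Normalize by dividing by the sum 71/16:
  π = (16/71, 40/71, 15/71).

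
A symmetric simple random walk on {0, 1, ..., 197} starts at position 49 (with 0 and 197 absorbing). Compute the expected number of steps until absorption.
E[τ | X_0 = 49] = 7252

Let v_k = E[τ | X_0 = k]. Boundary: v_0 = v_197 = 0. Recurrence: v_k = 1 + (v_{k-1} + v_{k+1})/2 for 1 ≤ k ≤ 196. The particular solution to v_k − (v_{k-1} + v_{k+1})/2 = 1 is v_k = −k^2. Adding homogeneous solution A + B k and matching boundaries gives v_k = k (197 − k). Substituting k = 49: v_49 = 49 · 148 = 7252.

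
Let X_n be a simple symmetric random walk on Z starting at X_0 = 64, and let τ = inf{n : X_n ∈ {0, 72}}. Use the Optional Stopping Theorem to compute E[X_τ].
E[X_τ] = 64

X_n is a martingale and τ is a bounded-mean stopping time (indeed τ is finite a.s. with bounded expectation since the walk is in a bounded region). By the OST, E[X_τ] = E[X_0] = 64. Equivalently: E[X_τ] = 72 · P(hit 72 first) + 0 · P(hit 0 first) = 72 · (64/72) = 64.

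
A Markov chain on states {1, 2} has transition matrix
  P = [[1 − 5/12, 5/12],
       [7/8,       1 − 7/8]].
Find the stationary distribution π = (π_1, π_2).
π_1 = 21/31, π_2 = 10/31

Solve πP = π with π_1 + π_2 = 1. From πP = π: π_1 · (1 − 5/12) + π_2 · 7/8 = π_1 ⇒ π_2 · 7/8 = π_1 · 5/12 ⇒ π_2/π_1 = (5/12)/(7/8) = 10/21. Together with π_1 + π_2 = 1:
  π_1 = (7/8)/(5/12 + 7/8) = (7/8)/(31/24) = 21/31,
  π_2 = (5/12)/(5/12 + 7/8) = (5/12)/(31/24) = 10/31.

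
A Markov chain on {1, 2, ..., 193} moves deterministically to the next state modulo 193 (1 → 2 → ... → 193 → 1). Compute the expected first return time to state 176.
E[T_176 | X_0 = 176] = 193

The chain cycles deterministically, so starting at state 176 it returns in exactly 193 steps. Equivalently, the stationary distribution is uniform π_j = 1/193 for every state j, so by Kac's formula E[T_176] = 1/π_176 = 193.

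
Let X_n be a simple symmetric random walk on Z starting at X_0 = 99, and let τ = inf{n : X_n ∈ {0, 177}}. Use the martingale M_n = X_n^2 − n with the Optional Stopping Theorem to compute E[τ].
E[τ] = 7722

M_n = X_n^2 − n is a martingale (since E[X_{n+1}^2 | F_n] = X_n^2 + 1). By OST (τ has finite mean in a bounded region), E[M_τ] = E[M_0] = X_0^2 − 0 = 99^2 = 9801. Also E[M_τ] = E[X_τ^2] − E[τ]. The walk exits at 0 or 177, with P(hit 177 first) = 99/177, so E[X_τ^2] = 177^2 · 99/177 + 0 = 17523. Thus E[τ] = E[X_τ^2] − E[M_τ] = 17523 − 9801 = 7722 = 99(177 − 99) = 7722.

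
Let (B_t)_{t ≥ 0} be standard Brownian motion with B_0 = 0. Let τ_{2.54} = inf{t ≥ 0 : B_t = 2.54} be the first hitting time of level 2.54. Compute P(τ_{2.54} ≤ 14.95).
P(τ_{2.54} ≤ 14.95) = 2(1 − Φ(2.54/√14.95)) = 2(1 − Φ(0.6569)) ≈ 0.5112

By the reflection principle for standard BM, P(τ_b ≤ t) = 2 · P(B_t ≥ b). Since B_t ~ N(0, t), P(B_t ≥ 2.54) = 1 − Φ(2.54/√t) = 1 − Φ(2.54/√14.95) = 1 − Φ(0.6569) ≈ 0.25562. Doubling: P(τ_{2.54} ≤ 14.95) ≈ 2 · 0.25562 = 0.51124 ≈ 0.5112.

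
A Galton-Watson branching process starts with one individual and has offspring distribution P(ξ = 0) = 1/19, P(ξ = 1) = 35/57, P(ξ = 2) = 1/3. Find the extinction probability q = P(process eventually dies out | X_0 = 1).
q = 3/19

The pgf is f(s) = 1/19 + 35/57·s + 1/3·s². The extinction probability q is the smallest fixed point of f in [0, 1]. Setting s = f(s):
  1/3·s² + (35/57 − 1)·s + 1/19 = 0
  1/3·s² − (1/19 + 1/3)·s + 1/19 = 0
which factors as (s − 1)·(1/3·s − 1/19) = 0, giving roots s = 1 and s = (1/19)/(1/3) = 3/19.
Mean offspring μ = 35/57 + 2·1/3 = 73/57 > 1 (supercritical), so q < 1. The extinction probability is the smaller root: q = (1/19)/(1/3) = 3/19.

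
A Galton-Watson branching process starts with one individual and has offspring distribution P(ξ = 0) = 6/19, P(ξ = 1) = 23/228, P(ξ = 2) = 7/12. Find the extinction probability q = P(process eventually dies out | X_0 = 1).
q = 72/133

The pgf is f(s) = 6/19 + 23/228·s + 7/12·s². The extinction probability q is the smallest fixed point of f in [0, 1]. Setting s = f(s):
  7/12·s² + (23/228 − 1)·s + 6/19 = 0
  7/12·s² − (6/19 + 7/12)·s + 6/19 = 0
which factors as (s − 1)·(7/12·s − 6/19) = 0, giving roots s = 1 and s = (6/19)/(7/12) = 72/133.
Mean offspring μ = 23/228 + 2·7/12 = 289/228 > 1 (supercritical), so q < 1. The extinction probability is the smaller root: q = (6/19)/(7/12) = 72/133.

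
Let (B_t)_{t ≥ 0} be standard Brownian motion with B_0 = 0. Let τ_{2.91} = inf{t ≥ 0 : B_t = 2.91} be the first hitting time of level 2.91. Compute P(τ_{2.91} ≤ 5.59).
P(τ_{2.91} ≤ 5.59) = 2(1 − Φ(2.91/√5.59)) = 2(1 − Φ(1.2308)) ≈ 0.2184

By the reflection principle for standard BM, P(τ_b ≤ t) = 2 · P(B_t ≥ b). Since B_t ~ N(0, t), P(B_t ≥ 2.91) = 1 − Φ(2.91/√t) = 1 − Φ(2.91/√5.59) = 1 − Φ(1.2308) ≈ 0.10920. Doubling: P(τ_{2.91} ≤ 5.59) ≈ 2 · 0.10920 = 0.21840 ≈ 0.2184.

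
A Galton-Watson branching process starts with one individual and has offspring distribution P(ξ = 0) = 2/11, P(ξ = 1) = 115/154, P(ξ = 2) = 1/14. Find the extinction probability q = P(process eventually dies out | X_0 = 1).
q = 1

Mean offspring μ = 0·2/11 + 1·115/154 + 2·1/14 = 137/154 ≤ 1. For μ ≤ 1 with offspring not concentrated at 1, the Galton-Watson process goes extinct almost surely, so q = 1.
(Algebraic check: The pgf is f(s) = 2/11 + 115/154·s + 1/14·s². The extinction probability q is the smallest fixed point of f in [0, 1]. Setting s = f(s):
  1/14·s² + (115/154 − 1)·s + 2/11 = 0
  1/14·s² − (2/11 + 1/14)·s + 2/11 = 0
which factors as (s − 1)·(1/14·s − 2/11) = 0, giving roots s = 1 and s = (2/11)/(1/14) = 28/11. Since 28/11 ≥ 1, the smallest root in [0, 1] is s = 1.)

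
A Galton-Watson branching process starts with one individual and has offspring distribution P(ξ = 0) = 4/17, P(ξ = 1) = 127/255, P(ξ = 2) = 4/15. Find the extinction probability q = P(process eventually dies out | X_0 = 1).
q = 15/17

The pgf is f(s) = 4/17 + 127/255·s + 4/15·s². The extinction probability q is the smallest fixed point of f in [0, 1]. Setting s = f(s):
  4/15·s² + (127/255 − 1)·s + 4/17 = 0
  4/15·s² − (4/17 + 4/15)·s + 4/17 = 0
which factors as (s − 1)·(4/15·s − 4/17) = 0, giving roots s = 1 and s = (4/17)/(4/15) = 15/17.
Mean offspring μ = 127/255 + 2·4/15 = 263/255 > 1 (supercritical), so q < 1. The extinction probability is the smaller root: q = (4/17)/(4/15) = 15/17.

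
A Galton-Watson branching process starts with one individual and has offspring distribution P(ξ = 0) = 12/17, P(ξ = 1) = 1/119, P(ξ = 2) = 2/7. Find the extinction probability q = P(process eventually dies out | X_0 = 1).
q = 1

Mean offspring μ = 0·12/17 + 1·1/119 + 2·2/7 = 69/119 ≤ 1. For μ ≤ 1 with offspring not concentrated at 1, the Galton-Watson process goes extinct almost surely, so q = 1.
(Algebraic check: The pgf is f(s) = 12/17 + 1/119·s + 2/7·s². The extinction probability q is the smallest fixed point of f in [0, 1]. Setting s = f(s):
  2/7·s² + (1/119 − 1)·s + 12/17 = 0
  2/7·s² − (12/17 + 2/7)·s + 12/17 = 0
which factors as (s − 1)·(2/7·s − 12/17) = 0, giving roots s = 1 and s = (12/17)/(2/7) = 42/17. Since 42/17 ≥ 1, the smallest root in [0, 1] is s = 1.)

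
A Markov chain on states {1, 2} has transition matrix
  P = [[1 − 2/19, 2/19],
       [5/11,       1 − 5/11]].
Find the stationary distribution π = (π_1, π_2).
π_1 = 95/117, π_2 = 22/117

Solve πP = π with π_1 + π_2 = 1. From πP = π: π_1 · (1 − 2/19) + π_2 · 5/11 = π_1 ⇒ π_2 · 5/11 = π_1 · 2/19 ⇒ π_2/π_1 = (2/19)/(5/11) = 22/95. Together with π_1 + π_2 = 1:
  π_1 = (5/11)/(2/19 + 5/11) = (5/11)/(117/209) = 95/117,
  π_2 = (2/19)/(2/19 + 5/11) = (2/19)/(117/209) = 22/117.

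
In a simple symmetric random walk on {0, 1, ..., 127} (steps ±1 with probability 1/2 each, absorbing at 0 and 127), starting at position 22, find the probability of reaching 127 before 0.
P(hit 127 before 0) = 22/127

Let u_k = P(hit 127 before 0 | start at k). Then u_0 = 0, u_127 = 1, and u_k = u_{k-1}/2 + u_{k+1}/2 for 1 ≤ k ≤ 126. This harmonic recurrence is solved by u_k = k/127, giving u_22 = 22/127.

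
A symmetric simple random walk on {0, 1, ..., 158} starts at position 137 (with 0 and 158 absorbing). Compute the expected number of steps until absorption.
E[τ | X_0 = 137] = 2877

Let v_k = E[τ | X_0 = k]. Boundary: v_0 = v_158 = 0. Recurrence: v_k = 1 + (v_{k-1} + v_{k+1})/2 for 1 ≤ k ≤ 157. The particular solution to v_k − (v_{k-1} + v_{k+1})/2 = 1 is v_k = −k^2. Adding homogeneous solution A + B k and matching boundaries gives v_k = k (158 − k). Substituting k = 137: v_137 = 137 · 21 = 2877.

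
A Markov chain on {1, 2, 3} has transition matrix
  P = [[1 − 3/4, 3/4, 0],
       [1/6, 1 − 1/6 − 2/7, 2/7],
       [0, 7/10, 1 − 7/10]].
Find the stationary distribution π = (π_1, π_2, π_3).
π = (98/719, 441/719, 180/719)

This is a birth-death chain on three states, which satisfies detailed balance: π_1 · P_{12} = π_2 · P_{21} and π_2 · P_{23} = π_3 · P_{32}.
From π_1 · 3/4 = π_2 · 1/6: π_2/π_1 = (3/4)/(1/6) = 9/2.
From π_2 · 2/7 = π_3 · 7/10: π_3/π_2 = (2/7)/(7/10) = 20/49.
Take π_1 proportional to 1; then unnormalized π = (1, 9/2, 90/49). Normalize by dividing by the sum 719/98:
  π = (98/719, 441/719, 180/719).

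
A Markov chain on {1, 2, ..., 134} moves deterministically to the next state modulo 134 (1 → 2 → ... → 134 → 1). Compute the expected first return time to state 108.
E[T_108 | X_0 = 108] = 134

The chain cycles deterministically, so starting at state 108 it returns in exactly 134 steps. Equivalently, the stationary distribution is uniform π_j = 1/134 for every state j, so by Kac's formula E[T_108] = 1/π_108 = 134.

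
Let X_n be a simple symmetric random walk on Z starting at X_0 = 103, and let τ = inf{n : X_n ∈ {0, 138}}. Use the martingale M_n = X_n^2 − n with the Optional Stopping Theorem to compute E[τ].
E[τ] = 3605

M_n = X_n^2 − n is a martingale (since E[X_{n+1}^2 | F_n] = X_n^2 + 1). By OST (τ has finite mean in a bounded region), E[M_τ] = E[M_0] = X_0^2 − 0 = 103^2 = 10609. Also E[M_τ] = E[X_τ^2] − E[τ]. The walk exits at 0 or 138, with P(hit 138 first) = 103/138, so E[X_τ^2] = 138^2 · 103/138 + 0 = 14214. Thus E[τ] = E[X_τ^2] − E[M_τ] = 14214 − 10609 = 3605 = 103(138 − 103) = 3605.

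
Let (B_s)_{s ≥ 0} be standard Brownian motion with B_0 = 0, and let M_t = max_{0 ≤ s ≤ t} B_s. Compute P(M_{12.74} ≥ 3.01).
P(M_{12.74} ≥ 3.01) = 2·P(B_{12.74} ≥ 3.01) = 2(1 − Φ(3.01/√12.74)) ≈ 0.3991

By the reflection principle for Brownian motion, P(M_t ≥ a) = 2 · P(B_t ≥ a) for a ≥ 0. Since B_t ~ N(0, t), P(B_t ≥ 3.01) = 1 − Φ(3.01/√t) = 1 − Φ(3.01/√12.74) = 1 − Φ(0.8433). So
  P(M_{12.74} ≥ 3.01) = 2(1 − Φ(0.8433)) ≈ 0.3991.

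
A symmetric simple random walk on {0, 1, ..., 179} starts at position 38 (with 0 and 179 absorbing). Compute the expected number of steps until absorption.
E[τ | X_0 = 38] = 5358

Let v_k = E[τ | X_0 = k]. Boundary: v_0 = v_179 = 0. Recurrence: v_k = 1 + (v_{k-1} + v_{k+1})/2 for 1 ≤ k ≤ 178. The particular solution to v_k − (v_{k-1} + v_{k+1})/2 = 1 is v_k = −k^2. Adding homogeneous solution A + B k and matching boundaries gives v_k = k (179 − k). Substituting k = 38: v_38 = 38 · 141 = 5358.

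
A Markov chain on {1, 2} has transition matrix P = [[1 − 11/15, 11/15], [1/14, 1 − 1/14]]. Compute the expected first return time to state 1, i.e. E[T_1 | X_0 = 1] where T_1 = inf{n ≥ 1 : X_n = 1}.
E[T_1 | X_0 = 1] = 1/π_1 = 169/15

For an irreducible recurrent Markov chain with stationary distribution π, E[T_i | X_0 = i] = 1/π_i (Kac's formula). Here π_1 = (1/14)/(11/15 + 1/14) = (1/14)/(169/210) = 15/169, so E[T_1 | X_0 = 1] = 1/π_1 = (11/15 + 1/14)/(1/14) = (169/210)/(1/14) = 169/15.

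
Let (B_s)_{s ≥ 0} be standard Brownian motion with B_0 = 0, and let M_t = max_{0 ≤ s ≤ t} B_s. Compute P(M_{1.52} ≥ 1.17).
P(M_{1.52} ≥ 1.17) = 2·P(B_{1.52} ≥ 1.17) = 2(1 − Φ(1.17/√1.52)) ≈ 0.3426

By the reflection principle for Brownian motion, P(M_t ≥ a) = 2 · P(B_t ≥ a) for a ≥ 0. Since B_t ~ N(0, t), P(B_t ≥ 1.17) = 1 − Φ(1.17/√t) = 1 − Φ(1.17/√1.52) = 1 − Φ(0.9490). So
  P(M_{1.52} ≥ 1.17) = 2(1 − Φ(0.9490)) ≈ 0.3426.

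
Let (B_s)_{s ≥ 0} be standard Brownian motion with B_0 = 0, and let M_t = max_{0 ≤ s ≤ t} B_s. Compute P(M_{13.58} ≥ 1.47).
P(M_{13.58} ≥ 1.47) = 2·P(B_{13.58} ≥ 1.47) = 2(1 − Φ(1.47/√13.58)) ≈ 0.6900

By the reflection principle for Brownian motion, P(M_t ≥ a) = 2 · P(B_t ≥ a) for a ≥ 0. Since B_t ~ N(0, t), P(B_t ≥ 1.47) = 1 − Φ(1.47/√t) = 1 − Φ(1.47/√13.58) = 1 − Φ(0.3989). So
  P(M_{13.58} ≥ 1.47) = 2(1 − Φ(0.3989)) ≈ 0.6900.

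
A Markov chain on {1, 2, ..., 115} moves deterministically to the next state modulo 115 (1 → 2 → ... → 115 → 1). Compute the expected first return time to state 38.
E[T_38 | X_0 = 38] = 115

The chain cycles deterministically, so starting at state 38 it returns in exactly 115 steps. Equivalently, the stationary distribution is uniform π_j = 1/115 for every state j, so by Kac's formula E[T_38] = 1/π_38 = 115.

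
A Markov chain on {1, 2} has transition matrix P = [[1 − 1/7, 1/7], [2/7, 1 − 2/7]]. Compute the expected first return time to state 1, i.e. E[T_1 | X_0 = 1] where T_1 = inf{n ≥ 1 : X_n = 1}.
E[T_1 | X_0 = 1] = 1/π_1 = 3/2

For an irreducible recurrent Markov chain with stationary distribution π, E[T_i | X_0 = i] = 1/π_i (Kac's formula). Here π_1 = (2/7)/(1/7 + 2/7) = (2/7)/(3/7) = 2/3, so E[T_1 | X_0 = 1] = 1/π_1 = (1/7 + 2/7)/(2/7) = (3/7)/(2/7) = 3/2.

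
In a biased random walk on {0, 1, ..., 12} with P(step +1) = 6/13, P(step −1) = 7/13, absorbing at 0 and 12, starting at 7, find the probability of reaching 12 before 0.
P(hit 12 before 0) = (1 − (7/6)^7) / (1 − (7/6)^12) = 4227088032/11664504865

Let u_k denote P(reach 12 before 0 | start at k). Boundary: u_0 = 0, u_12 = 1. Recurrence: u_k = 6/13·u_{k+1} + 7/13·u_{k-1} for 1 ≤ k ≤ 11. Try u_k = A + B·r^k with r = q/p = (7/13)/(6/13) = 7/6. Substitution satisfies the recurrence; boundary conditions give:
  u_k = (1 − r^k) / (1 − r^N) = (1 − (7/6)^7) / (1 − (7/6)^12) = 4227088032/11664504865.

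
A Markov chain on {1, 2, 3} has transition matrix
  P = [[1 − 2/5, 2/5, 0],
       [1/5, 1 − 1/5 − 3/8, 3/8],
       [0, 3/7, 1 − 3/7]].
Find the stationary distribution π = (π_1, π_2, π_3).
π = (4/19, 8/19, 7/19)

This is a birth-death chain on three states, which satisfies detailed balance: π_1 · P_{12} = π_2 · P_{21} and π_2 · P_{23} = π_3 · P_{32}.
From π_1 · 2/5 = π_2 · 1/5: π_2/π_1 = (2/5)/(1/5) = 2.
From π_2 · 3/8 = π_3 · 3/7: π_3/π_2 = (3/8)/(3/7) = 7/8.
Take π_1 proportional to 1; then unnormalized π = (1, 2, 7/4). Normalize by dividing by the sum 19/4:
  π = (4/19, 8/19, 7/19).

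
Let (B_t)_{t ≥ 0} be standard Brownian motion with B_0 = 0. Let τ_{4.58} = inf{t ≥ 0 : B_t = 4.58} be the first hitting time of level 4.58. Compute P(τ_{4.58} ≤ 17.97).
P(τ_{4.58} ≤ 17.97) = 2(1 − Φ(4.58/√17.97)) = 2(1 − Φ(1.0804)) ≈ 0.2800

By the reflection principle for standard BM, P(τ_b ≤ t) = 2 · P(B_t ≥ b). Since B_t ~ N(0, t), P(B_t ≥ 4.58) = 1 − Φ(4.58/√t) = 1 − Φ(4.58/√17.97) = 1 − Φ(1.0804) ≈ 0.13998. Doubling: P(τ_{4.58} ≤ 17.97) ≈ 2 · 0.13998 = 0.27996 ≈ 0.2800.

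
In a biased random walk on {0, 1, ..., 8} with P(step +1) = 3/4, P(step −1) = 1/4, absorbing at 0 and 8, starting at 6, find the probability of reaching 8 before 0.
P(hit 8 before 0) = (1 − (1/3)^6) / (1 − (1/3)^8) = 819/820

Let u_k denote P(reach 8 before 0 | start at k). Boundary: u_0 = 0, u_8 = 1. Recurrence: u_k = 3/4·u_{k+1} + 1/4·u_{k-1} for 1 ≤ k ≤ 7. Try u_k = A + B·r^k with r = q/p = (1/4)/(3/4) = 1/3. Substitution satisfies the recurrence; boundary conditions give:
  u_k = (1 − r^k) / (1 − r^N) = (1 − (1/3)^6) / (1 − (1/3)^8) = 819/820.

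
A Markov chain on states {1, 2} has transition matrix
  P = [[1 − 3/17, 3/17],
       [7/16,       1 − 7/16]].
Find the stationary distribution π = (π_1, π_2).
π_1 = 119/167, π_2 = 48/167

Solve πP = π with π_1 + π_2 = 1. From πP = π: π_1 · (1 − 3/17) + π_2 · 7/16 = π_1 ⇒ π_2 · 7/16 = π_1 · 3/17 ⇒ π_2/π_1 = (3/17)/(7/16) = 48/119. Together with π_1 + π_2 = 1:
  π_1 = (7/16)/(3/17 + 7/16) = (7/16)/(167/272) = 119/167,
  π_2 = (3/17)/(3/17 + 7/16) = (3/17)/(167/272) = 48/167.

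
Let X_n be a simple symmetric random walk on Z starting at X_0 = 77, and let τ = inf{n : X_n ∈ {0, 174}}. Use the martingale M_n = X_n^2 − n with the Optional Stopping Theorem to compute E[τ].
E[τ] = 7469

M_n = X_n^2 − n is a martingale (since E[X_{n+1}^2 | F_n] = X_n^2 + 1). By OST (τ has finite mean in a bounded region), E[M_τ] = E[M_0] = X_0^2 − 0 = 77^2 = 5929. Also E[M_τ] = E[X_τ^2] − E[τ]. The walk exits at 0 or 174, with P(hit 174 first) = 77/174, so E[X_τ^2] = 174^2 · 77/174 + 0 = 13398. Thus E[τ] = E[X_τ^2] − E[M_τ] = 13398 − 5929 = 7469 = 77(174 − 77) = 7469.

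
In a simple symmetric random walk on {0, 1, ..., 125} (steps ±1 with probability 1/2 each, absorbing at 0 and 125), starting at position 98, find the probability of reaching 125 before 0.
P(hit 125 before 0) = 98/125

Let u_k = P(hit 125 before 0 | start at k). Then u_0 = 0, u_125 = 1, and u_k = u_{k-1}/2 + u_{k+1}/2 for 1 ≤ k ≤ 124. This harmonic recurrence is solved by u_k = k/125, giving u_98 = 98/125.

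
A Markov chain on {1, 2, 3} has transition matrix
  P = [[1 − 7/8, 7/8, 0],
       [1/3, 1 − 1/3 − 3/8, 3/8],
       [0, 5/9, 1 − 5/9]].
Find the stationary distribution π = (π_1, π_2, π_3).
π = (320/1727, 840/1727, 567/1727)

This is a birth-death chain on three states, which satisfies detailed balance: π_1 · P_{12} = π_2 · P_{21} and π_2 · P_{23} = π_3 · P_{32}.
From π_1 · 7/8 = π_2 · 1/3: π_2/π_1 = (7/8)/(1/3) = 21/8.
From π_2 · 3/8 = π_3 · 5/9: π_3/π_2 = (3/8)/(5/9) = 27/40.
Take π_1 proportional to 1; then unnormalized π = (1, 21/8, 567/320). Normalize by dividing by the sum 1727/320:
  π = (320/1727, 840/1727, 567/1727).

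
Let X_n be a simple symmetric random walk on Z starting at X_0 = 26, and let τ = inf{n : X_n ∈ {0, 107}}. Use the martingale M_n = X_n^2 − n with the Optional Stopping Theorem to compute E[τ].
E[τ] = 2106

M_n = X_n^2 − n is a martingale (since E[X_{n+1}^2 | F_n] = X_n^2 + 1). By OST (τ has finite mean in a bounded region), E[M_τ] = E[M_0] = X_0^2 − 0 = 26^2 = 676. Also E[M_τ] = E[X_τ^2] − E[τ]. The walk exits at 0 or 107, with P(hit 107 first) = 26/107, so E[X_τ^2] = 107^2 · 26/107 + 0 = 2782. Thus E[τ] = E[X_τ^2] − E[M_τ] = 2782 − 676 = 2106 = 26(107 − 26) = 2106.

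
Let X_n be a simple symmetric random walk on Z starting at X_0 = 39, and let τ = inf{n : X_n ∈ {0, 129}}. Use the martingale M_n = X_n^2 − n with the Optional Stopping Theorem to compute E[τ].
E[τ] = 3510

M_n = X_n^2 − n is a martingale (since E[X_{n+1}^2 | F_n] = X_n^2 + 1). By OST (τ has finite mean in a bounded region), E[M_τ] = E[M_0] = X_0^2 − 0 = 39^2 = 1521. Also E[M_τ] = E[X_τ^2] − E[τ]. The walk exits at 0 or 129, with P(hit 129 first) = 39/129, so E[X_τ^2] = 129^2 · 39/129 + 0 = 5031. Thus E[τ] = E[X_τ^2] − E[M_τ] = 5031 − 1521 = 3510 = 39(129 − 39) = 3510.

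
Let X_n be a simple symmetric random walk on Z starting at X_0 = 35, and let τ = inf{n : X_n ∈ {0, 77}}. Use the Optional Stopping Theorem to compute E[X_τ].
E[X_τ] = 35

X_n is a martingale and τ is a bounded-mean stopping time (indeed τ is finite a.s. with bounded expectation since the walk is in a bounded region). By the OST, E[X_τ] = E[X_0] = 35. Equivalently: E[X_τ] = 77 · P(hit 77 first) + 0 · P(hit 0 first) = 77 · (35/77) = 35.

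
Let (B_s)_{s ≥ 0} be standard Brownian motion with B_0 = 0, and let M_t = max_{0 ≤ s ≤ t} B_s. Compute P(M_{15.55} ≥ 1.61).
P(M_{15.55} ≥ 1.61) = 2·P(B_{15.55} ≥ 1.61) = 2(1 − Φ(1.61/√15.55)) ≈ 0.6831

By the reflection principle for Brownian motion, P(M_t ≥ a) = 2 · P(B_t ≥ a) for a ≥ 0. Since B_t ~ N(0, t), P(B_t ≥ 1.61) = 1 − Φ(1.61/√t) = 1 − Φ(1.61/√15.55) = 1 − Φ(0.4083). So
  P(M_{15.55} ≥ 1.61) = 2(1 − Φ(0.4083)) ≈ 0.6831.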